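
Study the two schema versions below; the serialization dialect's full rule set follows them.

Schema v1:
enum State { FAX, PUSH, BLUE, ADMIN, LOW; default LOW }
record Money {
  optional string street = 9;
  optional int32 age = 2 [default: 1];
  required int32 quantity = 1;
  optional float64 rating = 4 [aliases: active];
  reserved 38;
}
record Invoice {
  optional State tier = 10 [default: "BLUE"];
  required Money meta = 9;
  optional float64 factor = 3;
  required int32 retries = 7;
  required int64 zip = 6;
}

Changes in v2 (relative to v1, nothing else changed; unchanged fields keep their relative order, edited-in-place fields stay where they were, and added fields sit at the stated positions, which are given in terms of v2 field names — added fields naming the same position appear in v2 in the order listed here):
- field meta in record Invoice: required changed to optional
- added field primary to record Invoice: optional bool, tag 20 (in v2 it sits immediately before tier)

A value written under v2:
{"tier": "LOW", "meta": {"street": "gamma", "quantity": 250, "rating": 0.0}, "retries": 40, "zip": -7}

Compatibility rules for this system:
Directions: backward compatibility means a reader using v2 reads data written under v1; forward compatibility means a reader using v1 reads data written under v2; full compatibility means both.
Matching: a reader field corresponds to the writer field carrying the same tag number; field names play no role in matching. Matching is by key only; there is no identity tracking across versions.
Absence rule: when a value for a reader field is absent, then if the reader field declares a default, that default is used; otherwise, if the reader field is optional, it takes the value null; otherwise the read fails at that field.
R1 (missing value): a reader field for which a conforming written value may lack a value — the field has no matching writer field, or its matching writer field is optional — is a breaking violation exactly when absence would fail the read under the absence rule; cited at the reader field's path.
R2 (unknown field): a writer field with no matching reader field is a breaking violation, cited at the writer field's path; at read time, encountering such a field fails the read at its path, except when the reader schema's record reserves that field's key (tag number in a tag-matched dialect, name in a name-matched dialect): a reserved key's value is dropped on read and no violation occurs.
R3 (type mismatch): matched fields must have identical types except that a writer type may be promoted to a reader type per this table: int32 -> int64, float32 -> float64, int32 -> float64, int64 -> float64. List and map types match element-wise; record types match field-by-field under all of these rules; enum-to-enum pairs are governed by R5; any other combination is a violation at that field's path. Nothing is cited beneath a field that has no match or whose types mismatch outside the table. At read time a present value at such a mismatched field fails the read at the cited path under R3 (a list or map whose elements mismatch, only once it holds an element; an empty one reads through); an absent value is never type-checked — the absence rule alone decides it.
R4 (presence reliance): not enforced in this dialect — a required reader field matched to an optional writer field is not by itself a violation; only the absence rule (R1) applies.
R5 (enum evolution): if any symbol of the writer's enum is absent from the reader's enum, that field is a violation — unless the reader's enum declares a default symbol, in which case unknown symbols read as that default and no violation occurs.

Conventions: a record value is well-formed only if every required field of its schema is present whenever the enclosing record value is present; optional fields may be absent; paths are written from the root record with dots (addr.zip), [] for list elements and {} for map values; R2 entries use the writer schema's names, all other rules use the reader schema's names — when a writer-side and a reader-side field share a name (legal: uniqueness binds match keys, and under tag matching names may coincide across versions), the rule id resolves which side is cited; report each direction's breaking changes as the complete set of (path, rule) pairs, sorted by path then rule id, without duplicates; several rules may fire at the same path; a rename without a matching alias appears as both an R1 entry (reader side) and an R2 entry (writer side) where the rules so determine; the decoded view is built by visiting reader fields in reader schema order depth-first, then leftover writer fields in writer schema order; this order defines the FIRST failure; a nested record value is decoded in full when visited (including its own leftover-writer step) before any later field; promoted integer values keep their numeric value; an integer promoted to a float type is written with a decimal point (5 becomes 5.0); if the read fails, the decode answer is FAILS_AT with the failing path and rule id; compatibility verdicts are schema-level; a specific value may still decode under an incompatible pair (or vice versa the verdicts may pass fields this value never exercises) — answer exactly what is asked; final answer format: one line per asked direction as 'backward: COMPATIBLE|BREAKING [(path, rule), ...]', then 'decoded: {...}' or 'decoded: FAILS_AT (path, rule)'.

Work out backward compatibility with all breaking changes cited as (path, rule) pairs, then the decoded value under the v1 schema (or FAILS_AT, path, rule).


in Invoice below, arrows point writer -> reader
backward for Invoice (reader v2, writer v1):
  primary has no writer counterpart
  tier <- tier (State -> State, writer optional)
  meta <- meta (Money -> Money, writer required)
  factor <- factor (float64 -> float64, writer optional)
  retries <- retries (int32 -> int32, writer required)
  zip <- zip (int64 -> int64, writer required)
  meta.street <- meta.street (string -> string, writer optional)
  meta.age <- meta.age (int32 -> int32, writer optional)
  meta.quantity <- meta.quantity (int32 -> int32, writer required)
  meta.rating <- meta.rating (float64 -> float64, writer optional)
  => backward verdict for Invoice: COMPATIBLE, no violations
decoding the Invoice value with the v1 reader:
  tier := "LOW"
  meta.street := "gamma"
  meta.age := 1 (missing; default applied)
  meta.quantity := 250
  meta.rating := 0.0
  factor := null (missing; optional => null)
  retries := 40
  zip := -7
  => decoded: {"tier": "LOW", "meta": {"street": "gamma", "age": 1, "quantity": 250, "rating": 0.0}, "factor": null, "retries": 40, "zip": -7}
the other Invoice changes do not affect what is asked:
  field meta in record Invoice: required changed to optional -> matters only for Invoice's forward compatibility — outside the asked direction
  added field primary to record Invoice: optional bool, tag 20 (in v2 it sits immediately before tier) -> matters only for Invoice's forward compatibility — outside the asked direction

backward: COMPATIBLE []; decoded: {"tier": "LOW", "meta": {"street": "gamma", "age": 1, "quantity": 250, "rating": 0.0}, "factor": null, "retries": 40, "zip": -7}


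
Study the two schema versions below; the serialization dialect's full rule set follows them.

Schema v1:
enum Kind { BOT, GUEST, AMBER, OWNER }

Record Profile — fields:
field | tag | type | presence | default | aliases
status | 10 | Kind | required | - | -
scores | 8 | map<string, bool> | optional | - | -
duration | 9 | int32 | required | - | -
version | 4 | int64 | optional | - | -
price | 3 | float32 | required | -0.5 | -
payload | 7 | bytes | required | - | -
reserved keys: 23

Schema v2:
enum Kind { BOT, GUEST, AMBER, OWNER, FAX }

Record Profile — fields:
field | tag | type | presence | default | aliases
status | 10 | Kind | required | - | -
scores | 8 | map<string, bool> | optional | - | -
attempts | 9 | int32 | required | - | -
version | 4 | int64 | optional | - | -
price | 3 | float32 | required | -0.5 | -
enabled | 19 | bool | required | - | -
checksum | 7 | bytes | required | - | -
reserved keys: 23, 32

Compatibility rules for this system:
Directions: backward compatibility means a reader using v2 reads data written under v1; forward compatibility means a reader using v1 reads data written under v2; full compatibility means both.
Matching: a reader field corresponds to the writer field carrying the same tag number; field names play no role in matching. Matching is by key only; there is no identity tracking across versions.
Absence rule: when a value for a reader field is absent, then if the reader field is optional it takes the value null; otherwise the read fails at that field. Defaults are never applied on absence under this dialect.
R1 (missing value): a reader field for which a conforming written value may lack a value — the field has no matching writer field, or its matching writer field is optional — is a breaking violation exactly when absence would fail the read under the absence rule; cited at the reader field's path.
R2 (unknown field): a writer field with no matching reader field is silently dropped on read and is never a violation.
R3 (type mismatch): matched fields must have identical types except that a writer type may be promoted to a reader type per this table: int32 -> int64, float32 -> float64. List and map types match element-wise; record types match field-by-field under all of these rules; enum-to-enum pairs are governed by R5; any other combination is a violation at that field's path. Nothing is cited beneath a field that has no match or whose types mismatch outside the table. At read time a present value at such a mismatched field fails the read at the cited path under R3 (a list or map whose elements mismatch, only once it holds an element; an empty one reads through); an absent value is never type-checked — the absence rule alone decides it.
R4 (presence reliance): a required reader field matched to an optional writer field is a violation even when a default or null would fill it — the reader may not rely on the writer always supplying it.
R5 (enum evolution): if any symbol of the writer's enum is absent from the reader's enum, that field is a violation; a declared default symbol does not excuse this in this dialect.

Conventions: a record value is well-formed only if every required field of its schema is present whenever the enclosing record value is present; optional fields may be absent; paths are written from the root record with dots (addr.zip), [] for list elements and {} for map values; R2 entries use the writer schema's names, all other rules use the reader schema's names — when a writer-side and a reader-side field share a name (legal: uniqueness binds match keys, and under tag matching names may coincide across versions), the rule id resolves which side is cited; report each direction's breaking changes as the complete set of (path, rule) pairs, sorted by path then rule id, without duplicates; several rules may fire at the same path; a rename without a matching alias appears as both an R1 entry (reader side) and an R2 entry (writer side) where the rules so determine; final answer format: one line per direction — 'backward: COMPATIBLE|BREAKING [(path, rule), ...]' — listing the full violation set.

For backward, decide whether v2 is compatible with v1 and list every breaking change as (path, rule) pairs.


arrows below run writer -> reader for Profile
backward on Profile — v2 reading data written by v1:
  status <- status (Kind -> Kind, writer required)
  scores <- scores (map<string, bool> -> map<string, bool>, writer optional)
  attempts <- duration (int32 -> int32, writer required)
  version <- version (int64 -> int64, writer optional)
  price <- price (float32 -> float32, writer required)
  no writer field matches reader enabled
  checksum <- payload (bytes -> bytes, writer required)
  rule R1 violated at enabled
  => backward verdict for Profile: BREAKING, 1 violation(s)
checking off the Profile differences that do not matter here:
  enum Kind (field status in record Profile): symbol FAX added -> its effect on Profile is confined to the forward direction, not asked
  renamed field payload to checksum in record Profile -> no rule fires on it in Profile's dialect; the asked verdict holds
  renamed field duration to attempts in record Profile -> no rule fires on it in Profile's dialect; the asked verdict holds

backward: BREAKING [(enabled, R1)]


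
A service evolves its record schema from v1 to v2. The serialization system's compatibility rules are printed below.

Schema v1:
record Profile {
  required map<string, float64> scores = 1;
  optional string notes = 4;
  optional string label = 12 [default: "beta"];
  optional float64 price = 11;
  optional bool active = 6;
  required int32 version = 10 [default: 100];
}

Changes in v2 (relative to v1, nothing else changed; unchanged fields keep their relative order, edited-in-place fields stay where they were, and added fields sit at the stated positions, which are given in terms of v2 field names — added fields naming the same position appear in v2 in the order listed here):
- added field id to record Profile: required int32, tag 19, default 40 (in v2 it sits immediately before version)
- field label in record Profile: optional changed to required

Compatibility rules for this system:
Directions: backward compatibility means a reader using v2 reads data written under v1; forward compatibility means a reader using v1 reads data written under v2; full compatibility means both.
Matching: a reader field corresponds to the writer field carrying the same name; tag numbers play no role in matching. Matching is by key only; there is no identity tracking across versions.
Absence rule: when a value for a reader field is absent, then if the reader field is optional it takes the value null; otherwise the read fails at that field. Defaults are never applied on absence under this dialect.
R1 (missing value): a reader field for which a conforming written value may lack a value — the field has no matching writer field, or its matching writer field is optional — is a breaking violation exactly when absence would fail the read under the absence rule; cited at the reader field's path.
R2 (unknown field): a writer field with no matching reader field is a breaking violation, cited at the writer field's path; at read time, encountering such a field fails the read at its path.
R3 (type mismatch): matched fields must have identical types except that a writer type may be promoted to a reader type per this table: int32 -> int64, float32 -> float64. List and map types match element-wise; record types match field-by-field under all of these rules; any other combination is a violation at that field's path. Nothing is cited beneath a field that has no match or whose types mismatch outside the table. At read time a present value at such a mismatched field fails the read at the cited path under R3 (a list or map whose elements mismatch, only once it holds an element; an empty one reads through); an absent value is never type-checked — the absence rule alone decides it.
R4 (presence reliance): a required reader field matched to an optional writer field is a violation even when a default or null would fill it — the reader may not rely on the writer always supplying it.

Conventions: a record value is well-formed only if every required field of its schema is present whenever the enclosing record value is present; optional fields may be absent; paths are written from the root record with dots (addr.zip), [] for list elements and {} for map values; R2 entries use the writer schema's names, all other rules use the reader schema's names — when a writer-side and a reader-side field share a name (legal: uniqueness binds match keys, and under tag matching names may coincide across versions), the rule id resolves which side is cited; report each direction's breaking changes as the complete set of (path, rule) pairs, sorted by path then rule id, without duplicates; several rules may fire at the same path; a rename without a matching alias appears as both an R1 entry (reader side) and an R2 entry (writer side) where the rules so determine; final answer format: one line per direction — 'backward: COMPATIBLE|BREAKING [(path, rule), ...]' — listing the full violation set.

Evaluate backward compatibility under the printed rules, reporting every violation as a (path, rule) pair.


each type pair in Profile: writer, then reader
backward on Profile — v2 reading data written by v1:
  writer required, map<string, float64> -> map<string, float64>: reader scores maps from writer scores
  writer optional, string -> string: reader notes maps from writer notes
  writer optional, string -> string: reader label maps from writer label
  writer optional, float64 -> float64: reader price maps from writer price
  writer optional, bool -> bool: reader active maps from writer active
  no writer field matches reader id
  writer required, int32 -> int32: reader version maps from writer version
  rule R1 violated at id
  rule R1 violated at label
  rule R4 violated at label
  => 3 violation(s): backward is BREAKING for Profile

backward: BREAKING [(id, R1), (label, R1), (label, R4)]


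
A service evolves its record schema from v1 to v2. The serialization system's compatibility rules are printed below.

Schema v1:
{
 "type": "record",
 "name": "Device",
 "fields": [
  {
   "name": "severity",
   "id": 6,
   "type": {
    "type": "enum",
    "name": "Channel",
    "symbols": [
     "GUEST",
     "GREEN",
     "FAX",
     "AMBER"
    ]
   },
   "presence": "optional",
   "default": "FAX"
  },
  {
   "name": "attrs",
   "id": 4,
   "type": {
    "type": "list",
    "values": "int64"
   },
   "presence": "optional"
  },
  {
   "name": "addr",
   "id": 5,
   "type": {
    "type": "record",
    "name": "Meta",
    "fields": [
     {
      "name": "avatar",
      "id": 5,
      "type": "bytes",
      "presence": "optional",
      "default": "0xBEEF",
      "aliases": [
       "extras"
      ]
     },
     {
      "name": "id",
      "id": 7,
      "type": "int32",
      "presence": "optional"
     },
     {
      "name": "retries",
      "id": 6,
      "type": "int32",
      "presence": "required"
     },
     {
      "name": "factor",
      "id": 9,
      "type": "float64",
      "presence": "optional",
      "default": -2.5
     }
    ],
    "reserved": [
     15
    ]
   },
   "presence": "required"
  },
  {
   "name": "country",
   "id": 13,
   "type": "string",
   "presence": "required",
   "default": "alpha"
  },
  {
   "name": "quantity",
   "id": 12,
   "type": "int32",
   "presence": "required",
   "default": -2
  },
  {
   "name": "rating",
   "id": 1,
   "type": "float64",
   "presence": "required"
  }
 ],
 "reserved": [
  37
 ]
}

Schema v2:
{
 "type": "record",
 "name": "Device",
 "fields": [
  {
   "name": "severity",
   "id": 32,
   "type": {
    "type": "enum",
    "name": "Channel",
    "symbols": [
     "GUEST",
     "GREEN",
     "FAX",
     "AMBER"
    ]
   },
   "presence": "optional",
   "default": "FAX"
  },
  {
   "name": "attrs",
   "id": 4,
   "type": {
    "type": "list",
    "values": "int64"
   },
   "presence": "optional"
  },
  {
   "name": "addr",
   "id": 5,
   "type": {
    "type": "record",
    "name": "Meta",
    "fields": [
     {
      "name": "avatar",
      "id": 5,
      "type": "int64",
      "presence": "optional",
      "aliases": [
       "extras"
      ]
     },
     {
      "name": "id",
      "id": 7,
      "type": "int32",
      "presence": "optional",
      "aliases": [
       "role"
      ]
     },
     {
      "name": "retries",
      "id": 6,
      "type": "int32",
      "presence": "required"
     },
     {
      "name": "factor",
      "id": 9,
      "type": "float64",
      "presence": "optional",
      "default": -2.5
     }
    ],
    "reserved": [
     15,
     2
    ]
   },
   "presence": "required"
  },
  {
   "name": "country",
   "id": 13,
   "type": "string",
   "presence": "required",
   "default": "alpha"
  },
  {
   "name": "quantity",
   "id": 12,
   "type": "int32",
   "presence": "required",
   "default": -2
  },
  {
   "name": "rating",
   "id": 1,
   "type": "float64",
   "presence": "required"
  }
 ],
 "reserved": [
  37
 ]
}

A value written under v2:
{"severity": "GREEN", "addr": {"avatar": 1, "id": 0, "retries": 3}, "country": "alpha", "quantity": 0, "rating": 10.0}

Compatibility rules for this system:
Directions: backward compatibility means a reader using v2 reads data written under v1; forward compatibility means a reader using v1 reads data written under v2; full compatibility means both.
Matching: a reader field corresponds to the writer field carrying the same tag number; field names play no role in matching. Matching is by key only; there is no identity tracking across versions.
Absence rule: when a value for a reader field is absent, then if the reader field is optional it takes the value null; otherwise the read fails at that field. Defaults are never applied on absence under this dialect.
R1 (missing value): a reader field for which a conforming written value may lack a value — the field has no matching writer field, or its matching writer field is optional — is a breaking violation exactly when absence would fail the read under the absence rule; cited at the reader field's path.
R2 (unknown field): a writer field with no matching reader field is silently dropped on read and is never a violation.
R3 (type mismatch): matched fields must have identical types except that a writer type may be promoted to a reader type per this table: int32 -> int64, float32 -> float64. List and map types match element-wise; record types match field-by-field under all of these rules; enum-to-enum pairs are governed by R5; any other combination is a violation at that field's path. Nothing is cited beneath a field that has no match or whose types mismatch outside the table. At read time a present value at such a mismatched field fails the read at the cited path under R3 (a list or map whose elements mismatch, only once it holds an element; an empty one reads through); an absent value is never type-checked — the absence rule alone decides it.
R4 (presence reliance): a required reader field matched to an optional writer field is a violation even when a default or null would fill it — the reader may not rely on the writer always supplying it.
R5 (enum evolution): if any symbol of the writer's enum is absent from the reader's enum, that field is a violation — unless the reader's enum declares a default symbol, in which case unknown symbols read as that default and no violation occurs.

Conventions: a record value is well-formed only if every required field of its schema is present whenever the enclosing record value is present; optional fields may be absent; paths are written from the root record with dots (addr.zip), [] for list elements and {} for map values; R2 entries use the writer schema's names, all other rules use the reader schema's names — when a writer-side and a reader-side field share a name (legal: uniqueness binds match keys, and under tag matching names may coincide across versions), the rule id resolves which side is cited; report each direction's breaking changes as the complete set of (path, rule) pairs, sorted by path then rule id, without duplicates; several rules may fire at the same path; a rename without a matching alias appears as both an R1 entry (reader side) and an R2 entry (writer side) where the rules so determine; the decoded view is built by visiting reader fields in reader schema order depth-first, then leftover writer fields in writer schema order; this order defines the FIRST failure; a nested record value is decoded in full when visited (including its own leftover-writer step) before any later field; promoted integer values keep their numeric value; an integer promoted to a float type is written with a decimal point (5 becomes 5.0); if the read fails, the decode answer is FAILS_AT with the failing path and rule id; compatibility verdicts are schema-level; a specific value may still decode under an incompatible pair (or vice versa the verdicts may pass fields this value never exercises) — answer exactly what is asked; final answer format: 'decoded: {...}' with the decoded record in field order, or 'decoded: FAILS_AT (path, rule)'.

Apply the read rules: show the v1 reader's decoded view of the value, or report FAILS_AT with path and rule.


decoded: FAILS_AT (addr.avatar, R3)

in Device below, arrows point writer -> reader
decode (reader v1):
  severity := null (not supplied -> null)
  attrs := null (not supplied -> null)
  read fails at addr.avatar under R3
  => FAILS_AT (addr.avatar, R3)
ruling out the remaining Device differences:
  field severity in record Device: tag 6 changed to 32 -> no rule fires on it and the decoded Device view is identical with or without it


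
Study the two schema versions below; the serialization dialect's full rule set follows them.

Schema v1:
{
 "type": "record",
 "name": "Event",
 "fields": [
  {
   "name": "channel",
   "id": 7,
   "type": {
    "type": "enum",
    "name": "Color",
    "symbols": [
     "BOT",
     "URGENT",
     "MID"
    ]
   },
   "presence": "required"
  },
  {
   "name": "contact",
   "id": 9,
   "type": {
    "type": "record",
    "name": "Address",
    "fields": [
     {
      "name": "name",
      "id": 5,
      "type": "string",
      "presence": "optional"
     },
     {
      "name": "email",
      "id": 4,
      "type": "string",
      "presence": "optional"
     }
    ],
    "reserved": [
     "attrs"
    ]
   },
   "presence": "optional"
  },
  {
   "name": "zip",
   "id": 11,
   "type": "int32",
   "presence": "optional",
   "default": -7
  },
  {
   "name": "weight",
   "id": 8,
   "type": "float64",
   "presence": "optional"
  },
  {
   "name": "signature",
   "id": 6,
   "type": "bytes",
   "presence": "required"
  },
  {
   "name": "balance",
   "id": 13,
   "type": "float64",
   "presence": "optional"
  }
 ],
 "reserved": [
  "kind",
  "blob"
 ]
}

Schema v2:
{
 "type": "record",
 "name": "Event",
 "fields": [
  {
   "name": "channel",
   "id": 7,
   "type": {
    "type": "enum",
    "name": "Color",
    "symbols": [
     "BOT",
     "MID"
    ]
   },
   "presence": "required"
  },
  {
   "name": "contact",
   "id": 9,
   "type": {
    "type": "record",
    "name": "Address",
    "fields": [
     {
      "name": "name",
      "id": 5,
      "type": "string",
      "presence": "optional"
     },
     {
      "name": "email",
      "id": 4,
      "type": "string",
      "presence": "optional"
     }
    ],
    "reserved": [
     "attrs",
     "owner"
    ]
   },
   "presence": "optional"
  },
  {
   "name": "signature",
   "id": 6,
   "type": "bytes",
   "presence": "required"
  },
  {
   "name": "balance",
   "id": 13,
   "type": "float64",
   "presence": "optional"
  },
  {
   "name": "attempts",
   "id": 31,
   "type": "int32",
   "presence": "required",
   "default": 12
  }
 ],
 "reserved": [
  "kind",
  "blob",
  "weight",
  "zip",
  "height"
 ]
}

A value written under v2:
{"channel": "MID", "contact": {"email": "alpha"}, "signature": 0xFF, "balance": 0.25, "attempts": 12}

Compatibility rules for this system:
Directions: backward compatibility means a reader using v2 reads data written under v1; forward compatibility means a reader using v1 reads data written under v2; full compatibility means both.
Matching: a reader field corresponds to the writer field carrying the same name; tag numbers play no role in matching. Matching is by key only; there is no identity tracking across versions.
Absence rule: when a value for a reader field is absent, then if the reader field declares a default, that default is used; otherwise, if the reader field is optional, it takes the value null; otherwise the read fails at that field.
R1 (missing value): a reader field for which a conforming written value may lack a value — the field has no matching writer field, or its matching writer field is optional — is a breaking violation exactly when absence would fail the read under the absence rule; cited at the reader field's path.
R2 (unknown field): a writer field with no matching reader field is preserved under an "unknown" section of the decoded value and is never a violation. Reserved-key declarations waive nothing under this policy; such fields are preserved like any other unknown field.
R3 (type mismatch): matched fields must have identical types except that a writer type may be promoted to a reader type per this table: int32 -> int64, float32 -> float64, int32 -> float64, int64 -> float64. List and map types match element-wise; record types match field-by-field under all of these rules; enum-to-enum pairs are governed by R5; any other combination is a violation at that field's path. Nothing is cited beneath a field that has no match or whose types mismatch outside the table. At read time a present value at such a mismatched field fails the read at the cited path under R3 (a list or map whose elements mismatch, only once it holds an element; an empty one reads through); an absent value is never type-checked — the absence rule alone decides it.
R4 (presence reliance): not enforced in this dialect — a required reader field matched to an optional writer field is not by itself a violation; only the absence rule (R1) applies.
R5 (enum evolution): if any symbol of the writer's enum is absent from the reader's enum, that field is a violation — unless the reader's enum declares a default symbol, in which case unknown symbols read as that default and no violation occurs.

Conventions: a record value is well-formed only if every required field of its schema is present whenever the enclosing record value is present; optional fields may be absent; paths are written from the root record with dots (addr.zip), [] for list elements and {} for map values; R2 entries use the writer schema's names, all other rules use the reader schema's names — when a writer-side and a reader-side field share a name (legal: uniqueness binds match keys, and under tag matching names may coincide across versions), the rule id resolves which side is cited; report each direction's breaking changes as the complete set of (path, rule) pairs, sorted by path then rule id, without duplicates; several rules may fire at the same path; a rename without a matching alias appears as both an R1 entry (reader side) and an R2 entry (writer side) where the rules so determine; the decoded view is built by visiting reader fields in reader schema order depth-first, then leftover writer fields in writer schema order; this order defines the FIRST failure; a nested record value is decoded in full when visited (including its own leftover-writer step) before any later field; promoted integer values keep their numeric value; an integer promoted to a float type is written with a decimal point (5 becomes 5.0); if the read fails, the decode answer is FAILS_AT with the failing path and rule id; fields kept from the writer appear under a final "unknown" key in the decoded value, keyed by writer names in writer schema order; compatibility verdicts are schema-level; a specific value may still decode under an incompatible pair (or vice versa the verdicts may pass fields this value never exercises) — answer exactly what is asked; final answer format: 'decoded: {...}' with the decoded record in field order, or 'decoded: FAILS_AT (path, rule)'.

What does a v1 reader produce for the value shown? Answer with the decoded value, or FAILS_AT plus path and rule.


decoded: {"channel": "MID", "contact": {"name": null, "email": "alpha"}, "zip": -7, "weight": null, "signature": 0xFF, "balance": 0.25, "unknown": {"attempts": 12}}

the writer's type comes first in each Event pair
decode walk for Event under reader schema v1:
  channel := "MID"
  contact.name := null (absent, optional -> null)
  contact.email := "alpha"
  zip := -7 (absent -> default)
  weight := null (absent, optional -> null)
  signature := 0xFF
  balance := 0.25
  writer attempts: kept under "unknown"
  => decoded: {"channel": "MID", "contact": {"name": null, "email": "alpha"}, "zip": -7, "weight": null, "signature": 0xFF, "balance": 0.25, "unknown": {"attempts": 12}}
the rest of the Event diff is inert for this question:
  removed field weight from record Event (its key "weight" joins the reserved list) -> fires no rule on Event under this dialect and leaves the result unchanged
  removed field zip from record Event (its key "zip" joins the reserved list) -> fires no rule on Event under this dialect and leaves the result unchanged
  enum Color (field channel in record Event): symbol URGENT removed -> a verdict-level change on Event — the shown value reads the same


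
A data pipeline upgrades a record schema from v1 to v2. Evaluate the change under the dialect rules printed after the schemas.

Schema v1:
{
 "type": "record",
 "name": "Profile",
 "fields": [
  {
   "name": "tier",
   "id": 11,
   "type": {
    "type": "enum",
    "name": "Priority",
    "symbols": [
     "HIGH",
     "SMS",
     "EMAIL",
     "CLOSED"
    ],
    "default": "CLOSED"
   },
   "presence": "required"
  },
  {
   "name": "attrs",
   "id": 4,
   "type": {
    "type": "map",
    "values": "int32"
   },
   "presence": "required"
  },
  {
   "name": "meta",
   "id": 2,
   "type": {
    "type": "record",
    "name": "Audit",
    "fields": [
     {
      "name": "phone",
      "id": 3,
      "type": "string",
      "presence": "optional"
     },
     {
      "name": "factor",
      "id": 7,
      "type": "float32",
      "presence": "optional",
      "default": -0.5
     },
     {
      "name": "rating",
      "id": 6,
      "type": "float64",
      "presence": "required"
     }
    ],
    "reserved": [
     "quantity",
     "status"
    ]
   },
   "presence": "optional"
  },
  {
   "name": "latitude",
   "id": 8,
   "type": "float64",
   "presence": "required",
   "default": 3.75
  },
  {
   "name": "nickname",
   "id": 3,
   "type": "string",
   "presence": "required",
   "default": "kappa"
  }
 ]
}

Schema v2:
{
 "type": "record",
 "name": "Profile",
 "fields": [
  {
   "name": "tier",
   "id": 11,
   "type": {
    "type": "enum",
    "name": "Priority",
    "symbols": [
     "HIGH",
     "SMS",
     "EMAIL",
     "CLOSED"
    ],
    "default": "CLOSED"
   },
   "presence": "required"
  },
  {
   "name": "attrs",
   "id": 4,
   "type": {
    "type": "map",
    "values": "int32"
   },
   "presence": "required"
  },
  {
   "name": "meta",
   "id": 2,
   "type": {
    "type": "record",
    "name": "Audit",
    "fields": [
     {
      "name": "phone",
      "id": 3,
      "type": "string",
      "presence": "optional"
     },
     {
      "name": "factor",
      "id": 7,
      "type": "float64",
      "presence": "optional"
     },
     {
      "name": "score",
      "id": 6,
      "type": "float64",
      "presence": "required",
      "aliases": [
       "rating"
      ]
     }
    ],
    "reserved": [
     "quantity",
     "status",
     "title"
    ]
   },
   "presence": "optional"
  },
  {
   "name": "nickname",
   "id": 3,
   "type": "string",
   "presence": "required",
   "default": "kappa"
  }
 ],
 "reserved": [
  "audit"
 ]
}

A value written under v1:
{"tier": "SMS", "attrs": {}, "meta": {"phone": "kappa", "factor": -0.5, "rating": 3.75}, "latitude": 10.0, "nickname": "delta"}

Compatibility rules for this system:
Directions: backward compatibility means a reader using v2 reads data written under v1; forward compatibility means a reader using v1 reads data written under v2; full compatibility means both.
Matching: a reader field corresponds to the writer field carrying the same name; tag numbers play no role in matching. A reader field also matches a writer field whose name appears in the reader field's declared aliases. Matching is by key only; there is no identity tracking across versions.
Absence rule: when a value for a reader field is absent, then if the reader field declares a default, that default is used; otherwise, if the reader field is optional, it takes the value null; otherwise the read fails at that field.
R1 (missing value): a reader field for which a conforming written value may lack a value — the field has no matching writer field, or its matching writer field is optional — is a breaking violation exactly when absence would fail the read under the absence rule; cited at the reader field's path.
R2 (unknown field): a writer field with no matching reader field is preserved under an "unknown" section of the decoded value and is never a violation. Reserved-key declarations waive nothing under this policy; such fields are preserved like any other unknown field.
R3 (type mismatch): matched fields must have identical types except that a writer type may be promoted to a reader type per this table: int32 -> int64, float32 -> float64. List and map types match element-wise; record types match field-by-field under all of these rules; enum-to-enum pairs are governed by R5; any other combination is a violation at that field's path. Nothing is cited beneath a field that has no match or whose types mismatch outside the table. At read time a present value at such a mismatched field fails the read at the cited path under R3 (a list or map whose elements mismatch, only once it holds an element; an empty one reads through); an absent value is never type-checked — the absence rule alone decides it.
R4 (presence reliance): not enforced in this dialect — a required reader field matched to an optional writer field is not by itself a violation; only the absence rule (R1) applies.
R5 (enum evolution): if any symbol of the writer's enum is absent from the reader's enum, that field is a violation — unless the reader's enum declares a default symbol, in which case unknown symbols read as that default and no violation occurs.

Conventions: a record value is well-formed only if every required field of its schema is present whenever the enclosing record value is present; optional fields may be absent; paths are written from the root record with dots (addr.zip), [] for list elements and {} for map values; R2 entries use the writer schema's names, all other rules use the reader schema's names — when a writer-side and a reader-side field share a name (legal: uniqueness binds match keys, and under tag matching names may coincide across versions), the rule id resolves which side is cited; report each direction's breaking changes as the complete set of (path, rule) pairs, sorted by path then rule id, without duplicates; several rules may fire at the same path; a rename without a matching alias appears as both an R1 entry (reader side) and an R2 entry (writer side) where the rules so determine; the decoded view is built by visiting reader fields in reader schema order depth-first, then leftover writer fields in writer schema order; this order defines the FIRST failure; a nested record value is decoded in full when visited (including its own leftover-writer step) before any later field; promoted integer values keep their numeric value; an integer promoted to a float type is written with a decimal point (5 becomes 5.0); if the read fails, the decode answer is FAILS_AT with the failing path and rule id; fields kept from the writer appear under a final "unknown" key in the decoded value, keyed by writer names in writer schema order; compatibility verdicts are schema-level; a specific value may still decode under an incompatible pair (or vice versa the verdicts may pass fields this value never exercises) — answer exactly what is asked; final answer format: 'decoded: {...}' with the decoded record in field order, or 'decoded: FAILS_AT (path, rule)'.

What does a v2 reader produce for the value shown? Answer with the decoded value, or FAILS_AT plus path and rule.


decoded: {"tier": "SMS", "attrs": {}, "meta": {"phone": "kappa", "factor": -0.5, "score": 3.75}, "nickname": "delta", "unknown": {"latitude": 10.0}}

each type pair in Profile: writer, then reader
decode (reader v2):
  tier := "SMS"
  attrs := {}
  meta.phone := "kappa"
  meta.factor := -0.5 (float32 -> float64)
  meta.score := 3.75 (from writer rating)
  nickname := "delta"
  writer latitude: kept under "unknown"
  => decoded: {"tier": "SMS", "attrs": {}, "meta": {"phone": "kappa", "factor": -0.5, "score": 3.75}, "nickname": "delta", "unknown": {"latitude": 10.0}}
remaining Profile differences; none change what is asked:
  field factor in record Audit: type float32 changed to float64 (its default is dropped) -> changes Profile's schema-level verdicts only — the decode of this value is the same
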